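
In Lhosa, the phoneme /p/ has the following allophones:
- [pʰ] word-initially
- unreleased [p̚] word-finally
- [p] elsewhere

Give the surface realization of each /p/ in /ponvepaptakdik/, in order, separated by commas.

[pʰ], [p], [p]

Occurrence 1 (position 1): word-initially → [pʰ].
Occurrence 2 (position 6): no conditioning environment matches → elsewhere allophone [p].
Occurrence 3 (position 8): no conditioning environment matches → elsewhere allophone [p].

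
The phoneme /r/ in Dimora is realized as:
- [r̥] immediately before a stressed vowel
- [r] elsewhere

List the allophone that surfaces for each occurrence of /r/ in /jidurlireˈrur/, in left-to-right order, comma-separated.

[r], [r], [r̥], [r]

Occurrence 1 (position 5): no conditioning environment matches → elsewhere allophone [r].
Occurrence 2 (position 8): no conditioning environment matches → elsewhere allophone [r].
Occurrence 3 (position 10): immediately before a stressed vowel → [r̥].
Occurrence 4 (position 12): no conditioning environment matches → elsewhere allophone [r].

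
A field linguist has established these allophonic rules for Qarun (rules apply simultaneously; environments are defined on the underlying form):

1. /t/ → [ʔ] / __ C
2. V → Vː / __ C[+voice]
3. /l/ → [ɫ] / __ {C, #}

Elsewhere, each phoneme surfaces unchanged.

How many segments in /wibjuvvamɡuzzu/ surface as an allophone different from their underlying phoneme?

4

Segments that undergo a rule: /i/ → [iː] (rule 2); /u/ → [uː] (rule 2); /a/ → [aː] (rule 2); /u/ → [uː] (rule 2).
All other segments surface unchanged.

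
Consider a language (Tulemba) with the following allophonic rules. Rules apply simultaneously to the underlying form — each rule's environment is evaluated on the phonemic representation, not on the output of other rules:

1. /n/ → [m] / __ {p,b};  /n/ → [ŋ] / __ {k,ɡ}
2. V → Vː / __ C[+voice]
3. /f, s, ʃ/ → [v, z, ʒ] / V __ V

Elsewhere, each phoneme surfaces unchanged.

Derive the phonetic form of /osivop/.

/o/ (word-initial) is in the target of rule 2 but the environment (before a voiced consonant) is not met → [o].
Rule 3 applies to /s/ (between /o/ and /i/: between two vowels) → [z].
/i/ (between /s/ and /v/): before a voiced consonant, so rule 2 applies → [iː].
/o/ — between /v/ and /p/; rule 2 does not apply here → [o].

[oziːvop]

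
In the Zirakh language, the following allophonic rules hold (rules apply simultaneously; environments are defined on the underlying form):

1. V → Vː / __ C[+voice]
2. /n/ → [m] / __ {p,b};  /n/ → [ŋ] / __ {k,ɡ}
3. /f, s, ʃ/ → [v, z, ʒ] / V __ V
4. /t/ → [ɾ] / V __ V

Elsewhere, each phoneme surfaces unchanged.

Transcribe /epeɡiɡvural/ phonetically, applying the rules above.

/e/ — word-initial; rule 1 does not apply here → [e].
/p/ stays [p].
/e/ (between /p/ and /ɡ/) occurs before a voiced consonant → [eː] by rule 1.
/ɡ/ stays [ɡ].
Rule 1 applies to /i/ (between /ɡ/ and /ɡ/: before a voiced consonant) → [iː].
/ɡ/ (between /i/ and /v/): no rule targets it → [ɡ].
/v/ (between /ɡ/ and /u/) is unaffected → [v].
/u/ — between /v/ and /r/, before a voiced consonant — surfaces as [uː] (rule 1).
/r/ — not in any rule's target class → [r].
/a/ — between /r/ and /l/, before a voiced consonant — surfaces as [aː] (rule 1).
/l/ (word-final) is unaffected → [l].

[epeːɡiːɡvuːraːl]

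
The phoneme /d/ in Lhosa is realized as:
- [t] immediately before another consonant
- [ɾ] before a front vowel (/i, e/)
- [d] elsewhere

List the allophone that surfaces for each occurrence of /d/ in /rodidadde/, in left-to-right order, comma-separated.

Occurrence 1 (position 3): before a front vowel (/i, e/) → [ɾ].
Occurrence 2 (position 5): no conditioning environment matches → elsewhere allophone [d].
Occurrence 3 (position 7): immediately before another consonant → [t].
Occurrence 4 (position 8): before a front vowel (/i, e/) → [ɾ].

[ɾ], [d], [t], [ɾ]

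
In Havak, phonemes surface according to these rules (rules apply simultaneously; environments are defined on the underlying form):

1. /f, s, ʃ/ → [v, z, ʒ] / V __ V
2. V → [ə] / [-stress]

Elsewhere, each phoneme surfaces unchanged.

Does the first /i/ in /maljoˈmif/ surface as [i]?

/i/ (between /m/ and /f/): rule 2 targets it, but not in an unstressed syllable → unchanged [i].
The actual realization is [i], which matches [i].

Yes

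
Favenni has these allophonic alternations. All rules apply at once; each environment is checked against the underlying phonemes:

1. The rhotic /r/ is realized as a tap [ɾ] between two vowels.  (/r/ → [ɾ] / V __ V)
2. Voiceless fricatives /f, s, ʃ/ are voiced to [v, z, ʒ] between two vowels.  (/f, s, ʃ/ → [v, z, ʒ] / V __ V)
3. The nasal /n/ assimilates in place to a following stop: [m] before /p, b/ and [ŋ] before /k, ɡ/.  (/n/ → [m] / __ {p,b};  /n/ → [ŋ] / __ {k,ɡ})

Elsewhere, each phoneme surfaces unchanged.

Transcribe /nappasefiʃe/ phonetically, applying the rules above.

[nappazeviʒe]

/n/ (word-initial) fails the environment for rule 3, so it stays [n].
/a/ stays [a].
/p/ (between /a/ and /p/) is unaffected → [p].
/p/ (between /p/ and /a/): no rule targets it → [p].
/a/ stays [a].
Rule 2 applies to /s/ (between /a/ and /e/: between two vowels) → [z].
/e/ (between /s/ and /f/) is unaffected → [e].
/f/ (between /e/ and /i/): between two vowels, so rule 2 applies → [v].
/i/ stays [i].
/ʃ/ (between /i/ and /e/): between two vowels, so rule 2 applies → [ʒ].
/e/ (word-final) is unaffected → [e].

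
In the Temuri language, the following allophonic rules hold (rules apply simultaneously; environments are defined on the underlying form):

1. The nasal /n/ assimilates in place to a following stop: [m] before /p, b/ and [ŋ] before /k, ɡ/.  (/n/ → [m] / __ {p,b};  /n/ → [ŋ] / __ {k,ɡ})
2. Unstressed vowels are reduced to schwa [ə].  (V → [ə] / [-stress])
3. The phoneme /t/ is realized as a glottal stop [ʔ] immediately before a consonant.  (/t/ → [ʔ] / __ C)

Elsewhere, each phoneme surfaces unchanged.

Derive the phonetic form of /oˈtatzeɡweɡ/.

[əˈtaʔzəɡwəɡ]

/o/ (word-initial) occurs in an unstressed syllable → [ə] by rule 2.
/t/ (between /o/ and /a/) is in the target of rule 3 but the environment (immediately before a consonant) is not met → [t].
/a/ (between /t/ and /t/): rule 2 targets it, but not in an unstressed syllable → unchanged [a].
/t/ meets the environment for rule 3 (immediately before a consonant) → [ʔ].
/z/ stays [z].
Rule 2 applies to /e/ (between /z/ and /ɡ/: in an unstressed syllable) → [ə].
/ɡ/ (between /e/ and /w/) is unaffected → [ɡ].
/w/ — not in any rule's target class → [w].
Rule 2 applies to /e/ (between /w/ and /ɡ/: in an unstressed syllable) → [ə].
/ɡ/ stays [ɡ].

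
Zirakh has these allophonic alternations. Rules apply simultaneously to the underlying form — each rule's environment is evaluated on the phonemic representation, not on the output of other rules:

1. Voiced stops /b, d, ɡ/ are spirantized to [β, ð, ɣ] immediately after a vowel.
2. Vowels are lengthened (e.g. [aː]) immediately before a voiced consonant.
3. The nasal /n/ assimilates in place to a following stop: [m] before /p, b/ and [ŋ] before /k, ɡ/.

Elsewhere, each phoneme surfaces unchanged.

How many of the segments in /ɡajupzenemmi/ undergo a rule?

Segments that undergo a rule: /a/ → [aː] (rule 2); /e/ → [eː] (rule 2); /e/ → [eː] (rule 2).
All other segments surface unchanged.

3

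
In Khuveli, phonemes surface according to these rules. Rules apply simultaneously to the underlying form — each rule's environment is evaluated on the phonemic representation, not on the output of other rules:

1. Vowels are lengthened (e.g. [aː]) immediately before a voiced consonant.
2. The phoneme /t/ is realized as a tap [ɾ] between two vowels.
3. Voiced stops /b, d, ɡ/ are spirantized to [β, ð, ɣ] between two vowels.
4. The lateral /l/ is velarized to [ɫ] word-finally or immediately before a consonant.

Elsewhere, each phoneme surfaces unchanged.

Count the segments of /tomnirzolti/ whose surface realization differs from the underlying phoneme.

4

Segments that undergo a rule: /o/ → [oː] (rule 1); /i/ → [iː] (rule 1); /o/ → [oː] (rule 1); /l/ → [ɫ] (rule 4).
All other segments surface unchanged.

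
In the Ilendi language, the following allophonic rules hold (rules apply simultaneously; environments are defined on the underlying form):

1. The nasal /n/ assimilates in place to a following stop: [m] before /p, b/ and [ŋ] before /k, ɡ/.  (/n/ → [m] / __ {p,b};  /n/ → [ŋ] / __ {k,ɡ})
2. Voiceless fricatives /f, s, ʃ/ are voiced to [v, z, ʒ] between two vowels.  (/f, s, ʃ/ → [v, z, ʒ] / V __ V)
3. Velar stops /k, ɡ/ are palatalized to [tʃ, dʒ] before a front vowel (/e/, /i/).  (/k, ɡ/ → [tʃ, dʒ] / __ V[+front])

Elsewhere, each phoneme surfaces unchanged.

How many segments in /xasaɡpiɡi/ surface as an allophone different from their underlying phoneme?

2

Segments that undergo a rule: /s/ → [z] (rule 2); /ɡ/ → [dʒ] (rule 3).
All other segments surface unchanged.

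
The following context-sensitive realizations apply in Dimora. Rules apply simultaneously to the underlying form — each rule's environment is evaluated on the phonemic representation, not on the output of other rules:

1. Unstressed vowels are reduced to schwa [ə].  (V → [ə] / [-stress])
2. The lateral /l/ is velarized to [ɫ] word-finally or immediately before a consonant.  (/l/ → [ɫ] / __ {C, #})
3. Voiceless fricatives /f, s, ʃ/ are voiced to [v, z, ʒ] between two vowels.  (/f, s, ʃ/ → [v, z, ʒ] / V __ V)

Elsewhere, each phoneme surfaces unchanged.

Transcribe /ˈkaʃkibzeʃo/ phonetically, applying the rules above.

[ˈkaʃkəbzəʒə]

/k/ (word-initial) is unaffected → [k].
/a/ (between /k/ and /ʃ/) fails the environment for rule 1, so it stays [a].
/ʃ/ (between /a/ and /k/) is in the target of rule 3 but the environment (between two vowels) is not met → [ʃ].
/k/ (between /ʃ/ and /i/) is unaffected → [k].
/i/ — between /k/ and /b/, in an unstressed syllable — surfaces as [ə] (rule 1).
/b/ stays [b].
/z/ (between /b/ and /e/): no rule targets it → [z].
/e/ meets the environment for rule 1 (in an unstressed syllable) → [ə].
/ʃ/ (between /e/ and /o/): between two vowels, so rule 3 applies → [ʒ].
/o/ (word-final) occurs in an unstressed syllable → [ə] by rule 1.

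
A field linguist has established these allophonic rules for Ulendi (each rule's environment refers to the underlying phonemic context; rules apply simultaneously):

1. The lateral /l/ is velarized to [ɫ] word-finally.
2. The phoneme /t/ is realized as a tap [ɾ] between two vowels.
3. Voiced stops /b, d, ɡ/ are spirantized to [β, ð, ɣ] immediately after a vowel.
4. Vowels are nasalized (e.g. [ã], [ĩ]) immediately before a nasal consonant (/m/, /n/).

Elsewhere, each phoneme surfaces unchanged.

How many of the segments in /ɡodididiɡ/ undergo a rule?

Segments that undergo a rule: /d/ → [ð] (rule 3); /d/ → [ð] (rule 3); /d/ → [ð] (rule 3); /ɡ/ → [ɣ] (rule 3).
All other segments surface unchanged.

4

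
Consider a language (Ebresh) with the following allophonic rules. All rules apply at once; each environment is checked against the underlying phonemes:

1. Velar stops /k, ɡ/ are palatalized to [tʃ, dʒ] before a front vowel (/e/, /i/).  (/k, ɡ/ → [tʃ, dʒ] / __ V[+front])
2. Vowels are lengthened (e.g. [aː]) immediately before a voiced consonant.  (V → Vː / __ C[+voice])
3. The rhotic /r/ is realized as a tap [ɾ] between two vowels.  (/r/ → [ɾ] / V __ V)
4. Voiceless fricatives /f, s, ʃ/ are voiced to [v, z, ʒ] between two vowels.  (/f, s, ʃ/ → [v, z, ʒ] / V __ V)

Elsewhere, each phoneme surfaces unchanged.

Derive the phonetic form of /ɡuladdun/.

[ɡuːlaːdduːn]

/ɡ/ (word-initial) is in the target of rule 1 but the environment (before a front vowel) is not met → [ɡ].
/u/ (between /ɡ/ and /l/): before a voiced consonant, so rule 2 applies → [uː].
/a/ (between /l/ and /d/): before a voiced consonant, so rule 2 applies → [aː].
/u/ (between /d/ and /n/) occurs before a voiced consonant → [uː] by rule 2.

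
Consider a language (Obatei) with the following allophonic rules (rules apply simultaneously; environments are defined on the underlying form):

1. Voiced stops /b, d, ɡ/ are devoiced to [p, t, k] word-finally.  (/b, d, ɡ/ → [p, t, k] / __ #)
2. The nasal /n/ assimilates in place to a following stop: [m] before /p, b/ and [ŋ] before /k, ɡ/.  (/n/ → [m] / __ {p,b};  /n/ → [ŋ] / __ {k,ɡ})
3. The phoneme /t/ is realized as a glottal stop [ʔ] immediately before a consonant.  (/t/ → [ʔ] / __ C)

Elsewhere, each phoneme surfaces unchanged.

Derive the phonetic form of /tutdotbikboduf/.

/t/ (word-initial) fails the environment for rule 3, so it stays [t].
/t/ (between /u/ and /d/) occurs immediately before a consonant → [ʔ] by rule 3.
/d/ (between /t/ and /o/) fails the environment for rule 1, so it stays [d].
/t/ — between /o/ and /b/, immediately before a consonant — surfaces as [ʔ] (rule 3).
/b/ — between /t/ and /i/; rule 1 does not apply here → [b].
/b/ — between /k/ and /o/; rule 1 does not apply here → [b].
/d/ (between /o/ and /u/) fails the environment for rule 1, so it stays [d].

[tuʔdoʔbikboduf]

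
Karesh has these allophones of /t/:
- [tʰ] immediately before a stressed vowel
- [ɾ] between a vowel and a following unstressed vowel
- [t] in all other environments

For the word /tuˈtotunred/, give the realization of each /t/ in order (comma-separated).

[t], [tʰ], [ɾ]

Occurrence 1 (position 1): no conditioning environment matches → elsewhere allophone [t].
Occurrence 2 (position 3): immediately before a stressed vowel → [tʰ].
Occurrence 3 (position 5): between a vowel and an unstressed vowel → [ɾ].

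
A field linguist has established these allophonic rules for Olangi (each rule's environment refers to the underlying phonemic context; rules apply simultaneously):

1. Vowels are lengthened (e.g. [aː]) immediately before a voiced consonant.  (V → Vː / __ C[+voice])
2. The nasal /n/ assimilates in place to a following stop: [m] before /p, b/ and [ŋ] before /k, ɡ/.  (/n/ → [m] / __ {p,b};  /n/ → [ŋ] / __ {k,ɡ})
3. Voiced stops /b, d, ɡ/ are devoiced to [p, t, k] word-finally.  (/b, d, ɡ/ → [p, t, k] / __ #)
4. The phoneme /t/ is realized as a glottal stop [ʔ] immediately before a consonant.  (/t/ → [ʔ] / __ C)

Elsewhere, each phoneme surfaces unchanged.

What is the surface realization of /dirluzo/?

[diːrluːzo]

/d/ (word-initial): rule 3 targets it, but not word-finally → unchanged [d].
/i/ (between /d/ and /r/) occurs before a voiced consonant → [iː] by rule 1.
/r/ (between /i/ and /l/) is unaffected → [r].
/l/ (between /r/ and /u/): no rule targets it → [l].
Rule 1 applies to /u/ (between /l/ and /z/: before a voiced consonant) → [uː].
/z/ stays [z].
/o/ (word-final) fails the environment for rule 1, so it stays [o].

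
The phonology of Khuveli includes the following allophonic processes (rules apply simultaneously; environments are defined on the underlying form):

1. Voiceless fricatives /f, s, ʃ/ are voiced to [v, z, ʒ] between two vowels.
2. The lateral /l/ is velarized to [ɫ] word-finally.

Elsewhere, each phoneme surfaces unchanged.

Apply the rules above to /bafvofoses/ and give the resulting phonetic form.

/b/ (word-initial): no rule targets it → [b].
/a/ stays [a].
/f/ (between /a/ and /v/) is in the target of rule 1 but the environment (between two vowels) is not met → [f].
/v/ — not in any rule's target class → [v].
/o/ stays [o].
/f/ meets the environment for rule 1 (between two vowels) → [v].
/o/ (between /f/ and /s/): no rule targets it → [o].
/s/ (between /o/ and /e/): between two vowels, so rule 1 applies → [z].
/e/ (between /s/ and /s/): no rule targets it → [e].
/s/ (word-final) is in the target of rule 1 but the environment (between two vowels) is not met → [s].

[bafvovozes]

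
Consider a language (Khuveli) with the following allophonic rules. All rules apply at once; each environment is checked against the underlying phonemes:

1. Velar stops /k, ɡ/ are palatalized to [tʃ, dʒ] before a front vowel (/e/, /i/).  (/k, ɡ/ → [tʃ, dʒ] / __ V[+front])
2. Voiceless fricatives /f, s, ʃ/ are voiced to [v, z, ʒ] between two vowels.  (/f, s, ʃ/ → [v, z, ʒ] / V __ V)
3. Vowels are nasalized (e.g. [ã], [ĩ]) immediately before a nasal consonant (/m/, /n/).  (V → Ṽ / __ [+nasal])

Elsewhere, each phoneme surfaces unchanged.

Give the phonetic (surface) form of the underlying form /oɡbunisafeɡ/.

[oɡbũnizaveɡ]

/o/ (word-initial): rule 3 targets it, but not before a nasal consonant → unchanged [o].
/ɡ/ (between /o/ and /b/) is in the target of rule 1 but the environment (before a front vowel) is not met → [ɡ].
/b/ (between /ɡ/ and /u/): no rule targets it → [b].
/u/ (between /b/ and /n/): before a nasal consonant, so rule 3 applies → [ũ].
/n/ stays [n].
/i/ — between /n/ and /s/; rule 3 does not apply here → [i].
/s/ (between /i/ and /a/) occurs between two vowels → [z] by rule 2.
/a/ — between /s/ and /f/; rule 3 does not apply here → [a].
/f/ (between /a/ and /e/) occurs between two vowels → [v] by rule 2.
/e/ (between /f/ and /ɡ/) fails the environment for rule 3, so it stays [e].
/ɡ/ — word-final; rule 1 does not apply here → [ɡ].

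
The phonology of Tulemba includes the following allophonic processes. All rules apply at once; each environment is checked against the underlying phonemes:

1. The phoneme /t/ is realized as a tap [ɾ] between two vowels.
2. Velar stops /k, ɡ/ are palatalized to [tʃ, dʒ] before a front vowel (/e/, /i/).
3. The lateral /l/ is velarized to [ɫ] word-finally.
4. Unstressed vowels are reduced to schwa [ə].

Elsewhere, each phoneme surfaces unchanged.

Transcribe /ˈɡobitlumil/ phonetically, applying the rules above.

/ɡ/ (word-initial) is in the target of rule 2 but the environment (before a front vowel) is not met → [ɡ].
/o/ (between /ɡ/ and /b/) is in the target of rule 4 but the environment (in an unstressed syllable) is not met → [o].
/b/ stays [b].
/i/ — between /b/ and /t/, in an unstressed syllable — surfaces as [ə] (rule 4).
/t/ — between /i/ and /l/; rule 1 does not apply here → [t].
/l/ (between /t/ and /u/) fails the environment for rule 3, so it stays [l].
/u/ — between /l/ and /m/, in an unstressed syllable — surfaces as [ə] (rule 4).
/m/ (between /u/ and /i/) is unaffected → [m].
/i/ — between /m/ and /l/, in an unstressed syllable — surfaces as [ə] (rule 4).
Rule 3 applies to /l/ (word-final: word-finally) → [ɫ].

[ˈɡobətləməɫ]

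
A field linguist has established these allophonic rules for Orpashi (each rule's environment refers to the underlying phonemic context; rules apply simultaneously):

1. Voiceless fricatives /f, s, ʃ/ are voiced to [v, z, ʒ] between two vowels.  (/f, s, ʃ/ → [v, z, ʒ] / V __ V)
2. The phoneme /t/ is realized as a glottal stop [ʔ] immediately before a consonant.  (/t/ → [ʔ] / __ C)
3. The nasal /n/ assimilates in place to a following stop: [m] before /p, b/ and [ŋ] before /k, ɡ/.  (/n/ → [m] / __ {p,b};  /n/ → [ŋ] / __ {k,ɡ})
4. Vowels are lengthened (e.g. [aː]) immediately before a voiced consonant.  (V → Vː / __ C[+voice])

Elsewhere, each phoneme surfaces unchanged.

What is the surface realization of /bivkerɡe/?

[biːvkeːrɡe]

/b/ (word-initial) is unaffected → [b].
/i/ (between /b/ and /v/) occurs before a voiced consonant → [iː] by rule 4.
/v/ — not in any rule's target class → [v].
/k/ stays [k].
Rule 4 applies to /e/ (between /k/ and /r/: before a voiced consonant) → [eː].
/r/ (between /e/ and /ɡ/) is unaffected → [r].
/ɡ/ (between /r/ and /e/) is unaffected → [ɡ].
/e/ (word-final): rule 4 targets it, but not before a voiced consonant → unchanged [e].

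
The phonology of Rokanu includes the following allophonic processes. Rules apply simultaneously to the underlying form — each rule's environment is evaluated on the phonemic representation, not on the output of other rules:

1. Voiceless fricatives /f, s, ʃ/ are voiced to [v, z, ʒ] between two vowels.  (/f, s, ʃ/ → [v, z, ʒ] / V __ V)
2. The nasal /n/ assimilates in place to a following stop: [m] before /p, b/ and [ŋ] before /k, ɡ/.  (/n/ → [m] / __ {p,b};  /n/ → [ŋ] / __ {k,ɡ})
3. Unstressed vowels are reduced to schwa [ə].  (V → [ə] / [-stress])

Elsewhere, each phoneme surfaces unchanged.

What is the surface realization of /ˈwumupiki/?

[ˈwuməpəkə]

/w/ (word-initial): no rule targets it → [w].
/u/ (between /w/ and /m/) fails the environment for rule 3, so it stays [u].
/m/ (between /u/ and /u/): no rule targets it → [m].
/u/ (between /m/ and /p/): in an unstressed syllable, so rule 3 applies → [ə].
/p/ stays [p].
/i/ — between /p/ and /k/, in an unstressed syllable — surfaces as [ə] (rule 3).
/k/ stays [k].
/i/ (word-final): in an unstressed syllable, so rule 3 applies → [ə].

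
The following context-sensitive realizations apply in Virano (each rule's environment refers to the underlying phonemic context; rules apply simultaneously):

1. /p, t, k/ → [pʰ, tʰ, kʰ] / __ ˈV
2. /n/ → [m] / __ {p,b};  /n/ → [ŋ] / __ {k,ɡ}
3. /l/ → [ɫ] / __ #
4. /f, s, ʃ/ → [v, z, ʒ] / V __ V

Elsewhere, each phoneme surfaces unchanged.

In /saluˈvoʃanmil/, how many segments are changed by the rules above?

2

Segments that undergo a rule: /ʃ/ → [ʒ] (rule 4); /l/ → [ɫ] (rule 3).
All other segments surface unchanged.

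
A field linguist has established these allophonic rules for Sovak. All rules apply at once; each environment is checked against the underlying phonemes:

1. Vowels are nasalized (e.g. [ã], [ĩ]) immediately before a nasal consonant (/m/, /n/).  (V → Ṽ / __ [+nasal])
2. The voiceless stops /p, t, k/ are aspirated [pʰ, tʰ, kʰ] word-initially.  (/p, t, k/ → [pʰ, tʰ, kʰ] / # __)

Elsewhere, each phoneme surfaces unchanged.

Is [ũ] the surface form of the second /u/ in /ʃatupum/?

/u/ — between /p/ and /m/, before a nasal consonant — surfaces as [ũ] (rule 1).
The actual realization is [ũ], which matches [ũ].

Yes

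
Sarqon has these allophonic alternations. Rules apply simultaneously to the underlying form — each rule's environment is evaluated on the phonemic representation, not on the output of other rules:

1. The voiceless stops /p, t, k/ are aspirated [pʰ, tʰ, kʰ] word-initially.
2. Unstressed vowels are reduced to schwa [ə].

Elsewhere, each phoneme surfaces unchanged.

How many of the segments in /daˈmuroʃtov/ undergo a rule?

Segments that undergo a rule: /a/ → [ə] (rule 2); /o/ → [ə] (rule 2); /o/ → [ə] (rule 2).
All other segments surface unchanged.

3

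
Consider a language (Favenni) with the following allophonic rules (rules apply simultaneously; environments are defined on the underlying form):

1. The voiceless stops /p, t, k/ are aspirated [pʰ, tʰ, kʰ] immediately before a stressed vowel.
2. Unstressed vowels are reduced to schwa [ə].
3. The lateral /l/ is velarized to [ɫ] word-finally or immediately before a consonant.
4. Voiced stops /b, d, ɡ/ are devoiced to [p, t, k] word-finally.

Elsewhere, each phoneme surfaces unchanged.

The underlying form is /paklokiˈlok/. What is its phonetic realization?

/p/ — word-initial; rule 1 does not apply here → [p].
/a/ meets the environment for rule 2 (in an unstressed syllable) → [ə].
/k/ (between /a/ and /l/) is in the target of rule 1 but the environment (immediately before a stressed vowel) is not met → [k].
/l/ (between /k/ and /o/) fails the environment for rule 3, so it stays [l].
Rule 2 applies to /o/ (between /l/ and /k/: in an unstressed syllable) → [ə].
/k/ (between /o/ and /i/) is in the target of rule 1 but the environment (immediately before a stressed vowel) is not met → [k].
/i/ — between /k/ and /l/, in an unstressed syllable — surfaces as [ə] (rule 2).
/l/ — between /i/ and /o/; rule 3 does not apply here → [l].
/o/ (between /l/ and /k/) is in the target of rule 2 but the environment (in an unstressed syllable) is not met → [o].
/k/ — word-final; rule 1 does not apply here → [k].

[pəkləkəˈlok]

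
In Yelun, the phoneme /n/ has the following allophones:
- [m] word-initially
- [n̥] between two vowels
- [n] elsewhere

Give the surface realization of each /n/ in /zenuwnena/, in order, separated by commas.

[n̥], [n], [n̥]

Occurrence 1 (position 3): between two vowels → [n̥].
Occurrence 2 (position 6): no conditioning environment matches → elsewhere allophone [n].
Occurrence 3 (position 8): between two vowels → [n̥].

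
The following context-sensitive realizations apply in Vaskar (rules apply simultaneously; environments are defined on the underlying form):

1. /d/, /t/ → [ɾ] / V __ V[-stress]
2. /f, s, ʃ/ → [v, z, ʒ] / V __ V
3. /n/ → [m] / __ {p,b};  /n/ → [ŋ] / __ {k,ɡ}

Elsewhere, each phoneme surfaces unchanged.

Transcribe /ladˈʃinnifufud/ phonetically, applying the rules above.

[ladˈʃinnivuvud]

/l/ (word-initial): no rule targets it → [l].
/a/ stays [a].
/d/ (between /a/ and /ʃ/) fails the environment for rule 1, so it stays [d].
/ʃ/ (between /d/ and /i/): rule 2 targets it, but not between two vowels → unchanged [ʃ].
/i/ — not in any rule's target class → [i].
/n/ (between /i/ and /n/) is in the target of rule 3 but the environment (before a labial or velar stop) is not met → [n].
/n/ (between /n/ and /i/): rule 3 targets it, but not before a labial or velar stop → unchanged [n].
/i/ stays [i].
/f/ meets the environment for rule 2 (between two vowels) → [v].
/u/ stays [u].
/f/ (between /u/ and /u/): between two vowels, so rule 2 applies → [v].
/u/ (between /f/ and /d/): no rule targets it → [u].
/d/ (word-final): rule 1 targets it, but not between a vowel and a following unstressed vowel → unchanged [d].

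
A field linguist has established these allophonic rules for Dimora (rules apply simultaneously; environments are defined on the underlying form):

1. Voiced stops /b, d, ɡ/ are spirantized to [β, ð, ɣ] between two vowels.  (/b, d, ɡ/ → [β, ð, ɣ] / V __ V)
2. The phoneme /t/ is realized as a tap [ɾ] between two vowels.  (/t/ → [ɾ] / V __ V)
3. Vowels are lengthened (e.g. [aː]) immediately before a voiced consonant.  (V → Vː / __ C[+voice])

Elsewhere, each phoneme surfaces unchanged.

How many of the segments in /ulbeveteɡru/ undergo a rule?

Segments that undergo a rule: /u/ → [uː] (rule 3); /e/ → [eː] (rule 3); /t/ → [ɾ] (rule 2); /e/ → [eː] (rule 3).
All other segments surface unchanged.

4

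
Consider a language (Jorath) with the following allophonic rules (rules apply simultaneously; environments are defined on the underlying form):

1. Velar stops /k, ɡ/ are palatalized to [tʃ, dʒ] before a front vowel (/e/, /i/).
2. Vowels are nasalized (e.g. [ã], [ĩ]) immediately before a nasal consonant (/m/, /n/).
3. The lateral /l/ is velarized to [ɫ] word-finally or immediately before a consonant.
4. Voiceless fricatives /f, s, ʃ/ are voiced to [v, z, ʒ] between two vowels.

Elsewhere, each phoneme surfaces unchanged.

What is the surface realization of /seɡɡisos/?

[seɡdʒizos]

/s/ — word-initial; rule 4 does not apply here → [s].
/e/ (between /s/ and /ɡ/): rule 2 targets it, but not before a nasal consonant → unchanged [e].
/ɡ/ (between /e/ and /ɡ/) fails the environment for rule 1, so it stays [ɡ].
/ɡ/ (between /ɡ/ and /i/): before a front vowel, so rule 1 applies → [dʒ].
/i/ (between /ɡ/ and /s/) fails the environment for rule 2, so it stays [i].
/s/ (between /i/ and /o/): between two vowels, so rule 4 applies → [z].
/o/ (between /s/ and /s/) fails the environment for rule 2, so it stays [o].
/s/ (word-final) is in the target of rule 4 but the environment (between two vowels) is not met → [s].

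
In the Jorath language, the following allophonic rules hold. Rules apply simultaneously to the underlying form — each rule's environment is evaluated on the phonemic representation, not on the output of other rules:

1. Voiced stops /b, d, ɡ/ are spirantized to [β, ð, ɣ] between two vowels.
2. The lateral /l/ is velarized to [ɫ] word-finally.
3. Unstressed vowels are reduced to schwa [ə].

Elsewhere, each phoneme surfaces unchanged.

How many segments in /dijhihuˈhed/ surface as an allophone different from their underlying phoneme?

Segments that undergo a rule: /i/ → [ə] (rule 3); /i/ → [ə] (rule 3); /u/ → [ə] (rule 3).
All other segments surface unchanged.

3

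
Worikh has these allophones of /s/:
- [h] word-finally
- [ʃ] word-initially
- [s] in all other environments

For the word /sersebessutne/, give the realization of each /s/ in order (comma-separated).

[ʃ], [s], [s], [s]

Occurrence 1 (position 1): word-initially → [ʃ].
Occurrence 2 (position 4): no conditioning environment matches → elsewhere allophone [s].
Occurrence 3 (position 8): no conditioning environment matches → elsewhere allophone [s].
Occurrence 4 (position 9): no conditioning environment matches → elsewhere allophone [s].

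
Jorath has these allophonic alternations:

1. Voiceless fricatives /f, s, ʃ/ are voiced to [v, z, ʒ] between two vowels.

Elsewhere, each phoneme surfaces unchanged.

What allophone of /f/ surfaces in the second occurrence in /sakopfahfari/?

/f/ (between /h/ and /a/) is in the target of rule 1 but the environment (between two vowels) is not met → [f].

[f]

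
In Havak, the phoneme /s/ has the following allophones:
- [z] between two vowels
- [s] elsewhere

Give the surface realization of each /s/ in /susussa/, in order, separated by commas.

Occurrence 1 (position 1): no conditioning environment matches → elsewhere allophone [s].
Occurrence 2 (position 3): between two vowels → [z].
Occurrence 3 (position 5): no conditioning environment matches → elsewhere allophone [s].
Occurrence 4 (position 6): no conditioning environment matches → elsewhere allophone [s].

[s], [z], [s], [s]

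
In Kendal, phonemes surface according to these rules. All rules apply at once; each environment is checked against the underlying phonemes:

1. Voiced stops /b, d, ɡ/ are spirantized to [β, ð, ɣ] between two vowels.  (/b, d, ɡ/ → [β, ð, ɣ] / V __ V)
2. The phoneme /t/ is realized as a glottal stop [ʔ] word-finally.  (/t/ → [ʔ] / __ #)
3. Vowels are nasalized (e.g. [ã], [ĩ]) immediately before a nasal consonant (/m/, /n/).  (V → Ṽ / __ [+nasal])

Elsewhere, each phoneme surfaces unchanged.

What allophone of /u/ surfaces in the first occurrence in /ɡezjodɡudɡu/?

[u]

/u/ — between /ɡ/ and /d/; rule 3 does not apply here → [u].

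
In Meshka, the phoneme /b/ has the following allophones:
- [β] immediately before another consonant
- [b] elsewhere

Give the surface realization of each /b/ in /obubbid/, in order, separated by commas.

[b], [β], [b]

Occurrence 1 (position 2): no conditioning environment matches → elsewhere allophone [b].
Occurrence 2 (position 4): immediately before another consonant → [β].
Occurrence 3 (position 5): no conditioning environment matches → elsewhere allophone [b].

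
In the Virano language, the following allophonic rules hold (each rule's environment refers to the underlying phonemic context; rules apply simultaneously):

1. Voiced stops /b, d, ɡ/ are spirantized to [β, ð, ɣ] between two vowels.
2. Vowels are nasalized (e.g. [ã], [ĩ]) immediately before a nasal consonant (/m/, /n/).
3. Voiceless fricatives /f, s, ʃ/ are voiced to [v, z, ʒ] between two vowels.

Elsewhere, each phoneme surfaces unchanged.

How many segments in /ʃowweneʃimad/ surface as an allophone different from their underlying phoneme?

Segments that undergo a rule: /e/ → [ẽ] (rule 2); /ʃ/ → [ʒ] (rule 3); /i/ → [ĩ] (rule 2).
All other segments surface unchanged.

3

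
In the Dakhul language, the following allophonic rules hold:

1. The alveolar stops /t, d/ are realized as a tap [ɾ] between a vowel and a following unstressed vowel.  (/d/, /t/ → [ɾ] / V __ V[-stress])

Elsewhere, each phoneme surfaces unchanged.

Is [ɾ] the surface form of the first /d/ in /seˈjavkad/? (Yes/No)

/d/ (word-final) fails the environment for rule 1, so it stays [d].
The actual realization is [d], not [ɾ].

No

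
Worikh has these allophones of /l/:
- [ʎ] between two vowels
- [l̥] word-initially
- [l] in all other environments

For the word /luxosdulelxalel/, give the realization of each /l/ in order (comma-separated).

[l̥], [ʎ], [l], [ʎ], [l]

Occurrence 1 (position 1): word-initially → [l̥].
Occurrence 2 (position 8): between two vowels → [ʎ].
Occurrence 3 (position 10): no conditioning environment matches → elsewhere allophone [l].
Occurrence 4 (position 13): between two vowels → [ʎ].
Occurrence 5 (position 15): no conditioning environment matches → elsewhere allophone [l].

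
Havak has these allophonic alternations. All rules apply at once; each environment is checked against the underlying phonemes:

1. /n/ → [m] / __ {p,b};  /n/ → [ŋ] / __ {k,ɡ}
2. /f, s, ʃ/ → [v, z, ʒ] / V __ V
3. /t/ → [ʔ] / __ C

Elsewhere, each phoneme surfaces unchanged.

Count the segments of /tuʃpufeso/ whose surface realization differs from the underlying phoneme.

Segments that undergo a rule: /f/ → [v] (rule 2); /s/ → [z] (rule 2).
All other segments surface unchanged.

2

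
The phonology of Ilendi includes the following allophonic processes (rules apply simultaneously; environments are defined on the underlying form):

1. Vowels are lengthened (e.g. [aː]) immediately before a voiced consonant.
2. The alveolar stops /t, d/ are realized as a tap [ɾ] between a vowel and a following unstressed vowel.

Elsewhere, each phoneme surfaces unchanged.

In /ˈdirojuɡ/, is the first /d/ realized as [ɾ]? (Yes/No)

No

/d/ (word-initial) is in the target of rule 2 but the environment (between a vowel and a following unstressed vowel) is not met → [d].
The actual realization is [d], not [ɾ].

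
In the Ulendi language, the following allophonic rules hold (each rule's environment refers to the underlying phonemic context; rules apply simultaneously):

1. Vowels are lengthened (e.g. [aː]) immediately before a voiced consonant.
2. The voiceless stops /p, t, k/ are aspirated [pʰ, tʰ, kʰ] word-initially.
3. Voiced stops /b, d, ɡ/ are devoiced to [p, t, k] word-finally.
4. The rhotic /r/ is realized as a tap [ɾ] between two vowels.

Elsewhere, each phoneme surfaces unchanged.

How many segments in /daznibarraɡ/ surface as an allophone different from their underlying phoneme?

5

Segments that undergo a rule: /a/ → [aː] (rule 1); /i/ → [iː] (rule 1); /a/ → [aː] (rule 1); /a/ → [aː] (rule 1); /ɡ/ → [k] (rule 3).
All other segments surface unchanged.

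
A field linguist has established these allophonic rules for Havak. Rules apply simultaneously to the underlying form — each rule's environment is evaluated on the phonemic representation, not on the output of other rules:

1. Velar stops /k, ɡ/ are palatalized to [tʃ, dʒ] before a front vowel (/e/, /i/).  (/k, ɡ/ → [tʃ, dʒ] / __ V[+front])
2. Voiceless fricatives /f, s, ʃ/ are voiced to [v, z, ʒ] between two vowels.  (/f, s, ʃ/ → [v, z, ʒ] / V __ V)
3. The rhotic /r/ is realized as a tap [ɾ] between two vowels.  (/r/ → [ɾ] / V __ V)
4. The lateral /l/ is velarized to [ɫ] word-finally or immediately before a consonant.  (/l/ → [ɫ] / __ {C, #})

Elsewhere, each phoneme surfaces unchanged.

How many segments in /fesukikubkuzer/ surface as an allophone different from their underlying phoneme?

Segments that undergo a rule: /s/ → [z] (rule 2); /k/ → [tʃ] (rule 1).
All other segments surface unchanged.

2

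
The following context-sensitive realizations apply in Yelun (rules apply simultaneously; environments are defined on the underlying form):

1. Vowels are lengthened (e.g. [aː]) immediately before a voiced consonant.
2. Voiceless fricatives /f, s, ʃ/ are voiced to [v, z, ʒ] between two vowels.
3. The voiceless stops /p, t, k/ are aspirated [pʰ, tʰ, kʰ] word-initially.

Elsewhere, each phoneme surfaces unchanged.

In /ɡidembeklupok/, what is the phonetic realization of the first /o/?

/o/ (between /p/ and /k/): rule 1 targets it, but not before a voiced consonant → unchanged [o].

[o]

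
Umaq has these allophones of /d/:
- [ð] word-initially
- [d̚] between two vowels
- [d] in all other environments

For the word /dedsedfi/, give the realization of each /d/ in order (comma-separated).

[ð], [d], [d]

Occurrence 1 (position 1): word-initially → [ð].
Occurrence 2 (position 3): no conditioning environment matches → elsewhere allophone [d].
Occurrence 3 (position 6): no conditioning environment matches → elsewhere allophone [d].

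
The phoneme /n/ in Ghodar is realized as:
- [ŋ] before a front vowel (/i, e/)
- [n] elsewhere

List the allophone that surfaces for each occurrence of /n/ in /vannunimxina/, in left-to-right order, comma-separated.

[n], [n], [ŋ], [n]

Occurrence 1 (position 3): no conditioning environment matches → elsewhere allophone [n].
Occurrence 2 (position 4): no conditioning environment matches → elsewhere allophone [n].
Occurrence 3 (position 6): before a front vowel (/i, e/) → [ŋ].
Occurrence 4 (position 11): no conditioning environment matches → elsewhere allophone [n].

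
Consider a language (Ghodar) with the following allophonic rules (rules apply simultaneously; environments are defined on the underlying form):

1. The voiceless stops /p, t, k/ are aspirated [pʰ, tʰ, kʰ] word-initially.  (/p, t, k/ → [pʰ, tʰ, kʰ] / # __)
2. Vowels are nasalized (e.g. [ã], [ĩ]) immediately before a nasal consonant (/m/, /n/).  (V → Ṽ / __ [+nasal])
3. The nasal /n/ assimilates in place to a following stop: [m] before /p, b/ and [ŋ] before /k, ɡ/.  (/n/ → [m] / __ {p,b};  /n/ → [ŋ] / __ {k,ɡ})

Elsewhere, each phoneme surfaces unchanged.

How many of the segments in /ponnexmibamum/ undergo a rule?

Segments that undergo a rule: /p/ → [pʰ] (rule 1); /o/ → [õ] (rule 2); /a/ → [ã] (rule 2); /u/ → [ũ] (rule 2).
All other segments surface unchanged.

4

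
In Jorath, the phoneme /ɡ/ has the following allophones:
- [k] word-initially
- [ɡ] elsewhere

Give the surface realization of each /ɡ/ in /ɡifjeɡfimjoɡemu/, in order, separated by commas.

Occurrence 1 (position 1): word-initially → [k].
Occurrence 2 (position 6): no conditioning environment matches → elsewhere allophone [ɡ].
Occurrence 3 (position 12): no conditioning environment matches → elsewhere allophone [ɡ].

[k], [ɡ], [ɡ]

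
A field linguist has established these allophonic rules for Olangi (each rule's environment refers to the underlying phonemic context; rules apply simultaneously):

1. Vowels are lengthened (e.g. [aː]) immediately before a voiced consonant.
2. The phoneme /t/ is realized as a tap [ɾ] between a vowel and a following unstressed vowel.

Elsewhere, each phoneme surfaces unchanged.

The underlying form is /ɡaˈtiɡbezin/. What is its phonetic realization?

/a/ — between /ɡ/ and /t/; rule 1 does not apply here → [a].
/t/ (between /a/ and /i/) is in the target of rule 2 but the environment (between a vowel and a following unstressed vowel) is not met → [t].
/i/ meets the environment for rule 1 (before a voiced consonant) → [iː].
/e/ — between /b/ and /z/, before a voiced consonant — surfaces as [eː] (rule 1).
/i/ (between /z/ and /n/) occurs before a voiced consonant → [iː] by rule 1.

[ɡaˈtiːɡbeːziːn]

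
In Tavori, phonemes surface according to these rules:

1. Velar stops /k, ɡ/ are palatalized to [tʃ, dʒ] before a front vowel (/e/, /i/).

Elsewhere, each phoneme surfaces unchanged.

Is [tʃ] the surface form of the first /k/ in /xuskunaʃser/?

No

/k/ (between /s/ and /u/): rule 1 targets it, but not before a front vowel → unchanged [k].
The actual realization is [k], not [tʃ].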